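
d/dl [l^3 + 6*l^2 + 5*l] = 3*l^2 + 12*l + 5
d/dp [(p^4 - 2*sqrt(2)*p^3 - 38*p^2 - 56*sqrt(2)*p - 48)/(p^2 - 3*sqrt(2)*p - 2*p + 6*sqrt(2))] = (-(-2*p + 2 + 3*sqrt(2))*(-p^4 + 2*sqrt(2)*p^3 + 38*p^2 + 56*sqrt(2)*p + 48) + 2*(p^2 - 3*sqrt(2)*p - 2*p + 6*sqrt(2))*(2*p^3 - 3*sqrt(2)*p^2 - 38*p - 28*sqrt(2)))/(p^2 - 3*sqrt(2)*p - 2*p + 6*sqrt(2))^2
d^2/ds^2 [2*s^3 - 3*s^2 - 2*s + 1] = 12*s - 6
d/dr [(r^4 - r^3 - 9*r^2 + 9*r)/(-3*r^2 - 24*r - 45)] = (-2*r^3 - 11*r^2 + 40*r - 15)/(3*(r^2 + 10*r + 25))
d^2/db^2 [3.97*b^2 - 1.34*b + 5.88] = 7.94000000000000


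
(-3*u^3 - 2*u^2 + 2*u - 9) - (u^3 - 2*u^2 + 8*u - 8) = -4*u^3 - 6*u - 1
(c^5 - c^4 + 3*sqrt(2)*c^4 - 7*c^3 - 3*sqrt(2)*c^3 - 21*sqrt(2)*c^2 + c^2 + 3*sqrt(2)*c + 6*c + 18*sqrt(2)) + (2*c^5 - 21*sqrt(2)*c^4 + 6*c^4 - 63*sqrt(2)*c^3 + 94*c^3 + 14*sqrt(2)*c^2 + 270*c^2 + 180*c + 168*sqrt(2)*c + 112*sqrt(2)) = 3*c^5 - 18*sqrt(2)*c^4 + 5*c^4 - 66*sqrt(2)*c^3 + 87*c^3 - 7*sqrt(2)*c^2 + 271*c^2 + 186*c + 171*sqrt(2)*c + 130*sqrt(2)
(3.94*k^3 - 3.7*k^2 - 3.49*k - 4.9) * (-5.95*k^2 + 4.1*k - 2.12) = -23.443*k^5 + 38.169*k^4 - 2.7573*k^3 + 22.69*k^2 - 12.6912*k + 10.388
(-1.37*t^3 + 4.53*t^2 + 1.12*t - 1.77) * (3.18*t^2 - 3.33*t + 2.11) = -4.3566*t^5 + 18.9675*t^4 - 14.414*t^3 + 0.200099999999998*t^2 + 8.2573*t - 3.7347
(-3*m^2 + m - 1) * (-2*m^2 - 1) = 6*m^4 - 2*m^3 + 5*m^2 - m + 1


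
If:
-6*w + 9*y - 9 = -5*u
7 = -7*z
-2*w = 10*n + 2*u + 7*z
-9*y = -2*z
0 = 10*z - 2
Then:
No Solution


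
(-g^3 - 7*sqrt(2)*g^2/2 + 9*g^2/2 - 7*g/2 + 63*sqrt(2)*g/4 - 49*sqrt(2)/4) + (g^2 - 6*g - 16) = -g^3 - 7*sqrt(2)*g^2/2 + 11*g^2/2 - 19*g/2 + 63*sqrt(2)*g/4 - 49*sqrt(2)/4 - 16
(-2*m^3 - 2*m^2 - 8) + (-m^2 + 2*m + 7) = -2*m^3 - 3*m^2 + 2*m - 1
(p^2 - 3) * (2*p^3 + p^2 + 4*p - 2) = 2*p^5 + p^4 - 2*p^3 - 5*p^2 - 12*p + 6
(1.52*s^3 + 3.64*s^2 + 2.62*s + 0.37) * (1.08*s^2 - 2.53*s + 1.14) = 1.6416*s^5 + 0.0856000000000008*s^4 - 4.6468*s^3 - 2.0794*s^2 + 2.0507*s + 0.4218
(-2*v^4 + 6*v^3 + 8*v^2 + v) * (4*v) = -8*v^5 + 24*v^4 + 32*v^3 + 4*v^2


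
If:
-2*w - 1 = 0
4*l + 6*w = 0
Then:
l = 3/4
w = -1/2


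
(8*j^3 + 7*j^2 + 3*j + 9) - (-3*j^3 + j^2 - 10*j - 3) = 11*j^3 + 6*j^2 + 13*j + 12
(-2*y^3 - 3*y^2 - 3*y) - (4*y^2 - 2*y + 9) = -2*y^3 - 7*y^2 - y - 9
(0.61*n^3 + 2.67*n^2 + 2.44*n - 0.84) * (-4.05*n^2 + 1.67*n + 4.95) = -2.4705*n^5 - 9.7948*n^4 - 2.4036*n^3 + 20.6933*n^2 + 10.6752*n - 4.158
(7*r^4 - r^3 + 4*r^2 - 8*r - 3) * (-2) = -14*r^4 + 2*r^3 - 8*r^2 + 16*r + 6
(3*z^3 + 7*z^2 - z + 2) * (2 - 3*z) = -9*z^4 - 15*z^3 + 17*z^2 - 8*z + 4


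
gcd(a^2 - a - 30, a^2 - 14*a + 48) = a - 6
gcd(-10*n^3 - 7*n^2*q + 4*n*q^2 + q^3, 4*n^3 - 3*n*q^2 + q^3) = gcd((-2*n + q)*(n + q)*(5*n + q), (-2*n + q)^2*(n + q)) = -2*n^2 - n*q + q^2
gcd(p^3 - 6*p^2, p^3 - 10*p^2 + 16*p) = p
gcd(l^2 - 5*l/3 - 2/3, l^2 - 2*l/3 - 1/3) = l + 1/3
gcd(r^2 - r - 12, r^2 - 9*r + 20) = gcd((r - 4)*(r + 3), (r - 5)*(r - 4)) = r - 4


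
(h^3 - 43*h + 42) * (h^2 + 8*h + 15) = h^5 + 8*h^4 - 28*h^3 - 302*h^2 - 309*h + 630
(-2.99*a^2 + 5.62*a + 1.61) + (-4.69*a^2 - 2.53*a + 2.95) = -7.68*a^2 + 3.09*a + 4.56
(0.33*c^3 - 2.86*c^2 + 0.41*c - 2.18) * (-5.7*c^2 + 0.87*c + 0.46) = -1.881*c^5 + 16.5891*c^4 - 4.6734*c^3 + 11.4671*c^2 - 1.708*c - 1.0028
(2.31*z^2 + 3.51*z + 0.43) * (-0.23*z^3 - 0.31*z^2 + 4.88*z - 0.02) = -0.5313*z^5 - 1.5234*z^4 + 10.0858*z^3 + 16.9493*z^2 + 2.0282*z - 0.0086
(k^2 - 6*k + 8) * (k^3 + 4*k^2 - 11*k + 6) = k^5 - 2*k^4 - 27*k^3 + 104*k^2 - 124*k + 48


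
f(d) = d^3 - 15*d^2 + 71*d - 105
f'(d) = 3*d^2 - 30*d + 71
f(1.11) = -43.30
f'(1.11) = 41.40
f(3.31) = 1.93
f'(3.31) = 4.57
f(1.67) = -23.61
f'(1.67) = 29.27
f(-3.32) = -542.65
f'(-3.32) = 203.67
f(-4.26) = -756.98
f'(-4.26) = 253.24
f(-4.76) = -890.67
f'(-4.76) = 281.77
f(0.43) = -77.16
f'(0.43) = 58.65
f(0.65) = -64.91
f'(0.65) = 52.77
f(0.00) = -105.00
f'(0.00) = 71.00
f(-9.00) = -2688.00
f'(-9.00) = 584.00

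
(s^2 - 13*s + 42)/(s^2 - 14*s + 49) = (s - 6)/(s - 7)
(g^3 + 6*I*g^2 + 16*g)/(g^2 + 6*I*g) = (g^2 + 6*I*g + 16)/(g + 6*I)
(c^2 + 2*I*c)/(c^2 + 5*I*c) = (c + 2*I)/(c + 5*I)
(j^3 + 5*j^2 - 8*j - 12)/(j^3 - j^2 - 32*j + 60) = (j + 1)/(j - 5)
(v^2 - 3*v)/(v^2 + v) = (v - 3)/(v + 1)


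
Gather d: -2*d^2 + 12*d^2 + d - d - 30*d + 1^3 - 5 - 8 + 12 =10*d^2 - 30*d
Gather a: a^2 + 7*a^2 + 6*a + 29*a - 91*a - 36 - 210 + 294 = 8*a^2 - 56*a + 48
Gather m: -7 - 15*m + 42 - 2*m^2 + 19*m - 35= -2*m^2 + 4*m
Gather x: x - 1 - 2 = x - 3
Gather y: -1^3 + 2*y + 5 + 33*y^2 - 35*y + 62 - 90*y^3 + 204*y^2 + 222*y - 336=-90*y^3 + 237*y^2 + 189*y - 270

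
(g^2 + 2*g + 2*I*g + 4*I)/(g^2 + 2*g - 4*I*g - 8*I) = (g + 2*I)/(g - 4*I)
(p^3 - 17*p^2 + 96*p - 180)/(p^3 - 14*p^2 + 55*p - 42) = (p^2 - 11*p + 30)/(p^2 - 8*p + 7)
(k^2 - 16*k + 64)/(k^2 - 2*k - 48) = (k - 8)/(k + 6)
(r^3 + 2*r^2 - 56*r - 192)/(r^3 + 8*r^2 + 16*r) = (r^2 - 2*r - 48)/(r*(r + 4))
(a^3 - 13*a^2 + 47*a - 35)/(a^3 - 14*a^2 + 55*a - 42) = (a - 5)/(a - 6)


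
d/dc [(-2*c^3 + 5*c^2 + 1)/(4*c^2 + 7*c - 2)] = (-8*c^4 - 28*c^3 + 47*c^2 - 28*c - 7)/(16*c^4 + 56*c^3 + 33*c^2 - 28*c + 4)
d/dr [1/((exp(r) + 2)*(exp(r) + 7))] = (-2*exp(r) - 9)*exp(r)/(exp(4*r) + 18*exp(3*r) + 109*exp(2*r) + 252*exp(r) + 196)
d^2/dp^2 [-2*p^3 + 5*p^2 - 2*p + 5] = 10 - 12*p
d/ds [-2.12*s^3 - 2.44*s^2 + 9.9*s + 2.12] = -6.36*s^2 - 4.88*s + 9.9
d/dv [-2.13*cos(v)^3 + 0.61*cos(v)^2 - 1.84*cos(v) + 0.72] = (6.39*cos(v)^2 - 1.22*cos(v) + 1.84)*sin(v)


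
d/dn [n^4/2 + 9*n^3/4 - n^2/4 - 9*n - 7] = 2*n^3 + 27*n^2/4 - n/2 - 9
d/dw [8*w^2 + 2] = 16*w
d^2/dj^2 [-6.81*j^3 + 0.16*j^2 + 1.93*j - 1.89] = 0.32 - 40.86*j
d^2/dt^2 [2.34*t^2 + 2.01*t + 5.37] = 4.68000000000000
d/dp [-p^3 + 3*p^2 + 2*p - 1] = -3*p^2 + 6*p + 2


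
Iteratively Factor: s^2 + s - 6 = (s + 3)*(s - 2)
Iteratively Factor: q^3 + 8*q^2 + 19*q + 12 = (q + 3)*(q^2 + 5*q + 4) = (q + 3)*(q + 4)*(q + 1)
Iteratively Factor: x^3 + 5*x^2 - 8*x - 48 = (x + 4)*(x^2 + x - 12) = (x - 3)*(x + 4)*(x + 4)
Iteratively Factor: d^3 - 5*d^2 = (d - 5)*(d^2) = d*(d - 5)*(d)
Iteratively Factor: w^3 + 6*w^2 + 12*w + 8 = (w + 2)*(w^2 + 4*w + 4) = (w + 2)^2*(w + 2)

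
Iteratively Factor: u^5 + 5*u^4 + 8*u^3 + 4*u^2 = (u)*(u^4 + 5*u^3 + 8*u^2 + 4*u) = u*(u + 2)*(u^3 + 3*u^2 + 2*u) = u*(u + 1)*(u + 2)*(u^2 + 2*u) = u*(u + 1)*(u + 2)^2*(u)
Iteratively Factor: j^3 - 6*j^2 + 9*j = (j - 3)*(j^2 - 3*j) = (j - 3)^2*(j)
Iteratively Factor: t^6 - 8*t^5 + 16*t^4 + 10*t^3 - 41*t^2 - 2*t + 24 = (t - 2)*(t^5 - 6*t^4 + 4*t^3 + 18*t^2 - 5*t - 12) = (t - 2)*(t + 1)*(t^4 - 7*t^3 + 11*t^2 + 7*t - 12) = (t - 3)*(t - 2)*(t + 1)*(t^3 - 4*t^2 - t + 4) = (t - 3)*(t - 2)*(t - 1)*(t + 1)*(t^2 - 3*t - 4) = (t - 4)*(t - 3)*(t - 2)*(t - 1)*(t + 1)*(t + 1)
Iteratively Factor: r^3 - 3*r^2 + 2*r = (r - 1)*(r^2 - 2*r) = r*(r - 1)*(r - 2)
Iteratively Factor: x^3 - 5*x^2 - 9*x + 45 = (x - 5)*(x^2 - 9) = (x - 5)*(x + 3)*(x - 3)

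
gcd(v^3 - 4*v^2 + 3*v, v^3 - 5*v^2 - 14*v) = v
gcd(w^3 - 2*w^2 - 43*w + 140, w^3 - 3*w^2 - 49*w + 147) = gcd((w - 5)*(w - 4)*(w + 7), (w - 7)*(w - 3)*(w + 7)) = w + 7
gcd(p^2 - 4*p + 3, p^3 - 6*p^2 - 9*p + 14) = p - 1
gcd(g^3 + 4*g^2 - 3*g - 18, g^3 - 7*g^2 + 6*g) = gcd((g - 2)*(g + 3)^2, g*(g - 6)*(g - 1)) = 1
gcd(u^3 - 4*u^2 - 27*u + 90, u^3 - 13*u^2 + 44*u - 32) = 1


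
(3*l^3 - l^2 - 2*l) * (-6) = -18*l^3 + 6*l^2 + 12*l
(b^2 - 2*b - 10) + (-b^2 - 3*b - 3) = -5*b - 13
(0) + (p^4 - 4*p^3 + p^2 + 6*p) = p^4 - 4*p^3 + p^2 + 6*p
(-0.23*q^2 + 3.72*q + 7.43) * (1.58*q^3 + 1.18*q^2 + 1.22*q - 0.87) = -0.3634*q^5 + 5.6062*q^4 + 15.8484*q^3 + 13.5059*q^2 + 5.8282*q - 6.4641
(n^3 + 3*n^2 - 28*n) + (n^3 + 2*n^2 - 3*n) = 2*n^3 + 5*n^2 - 31*n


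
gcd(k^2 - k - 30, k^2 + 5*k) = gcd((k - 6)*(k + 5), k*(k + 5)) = k + 5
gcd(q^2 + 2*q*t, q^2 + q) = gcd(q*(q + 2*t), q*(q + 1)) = q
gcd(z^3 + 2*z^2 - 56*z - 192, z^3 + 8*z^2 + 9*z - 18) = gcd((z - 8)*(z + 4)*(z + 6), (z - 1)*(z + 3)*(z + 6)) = z + 6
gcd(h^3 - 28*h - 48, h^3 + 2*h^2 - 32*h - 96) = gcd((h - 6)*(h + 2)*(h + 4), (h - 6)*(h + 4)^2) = h^2 - 2*h - 24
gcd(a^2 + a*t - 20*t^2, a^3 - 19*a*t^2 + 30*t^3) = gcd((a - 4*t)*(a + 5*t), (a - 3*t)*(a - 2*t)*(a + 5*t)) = a + 5*t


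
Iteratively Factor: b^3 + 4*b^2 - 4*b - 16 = (b - 2)*(b^2 + 6*b + 8) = (b - 2)*(b + 2)*(b + 4)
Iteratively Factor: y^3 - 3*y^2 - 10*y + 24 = (y + 3)*(y^2 - 6*y + 8) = (y - 2)*(y + 3)*(y - 4)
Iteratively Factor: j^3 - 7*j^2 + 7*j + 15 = (j - 3)*(j^2 - 4*j - 5) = (j - 5)*(j - 3)*(j + 1)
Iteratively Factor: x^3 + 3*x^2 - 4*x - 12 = (x + 2)*(x^2 + x - 6) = (x + 2)*(x + 3)*(x - 2)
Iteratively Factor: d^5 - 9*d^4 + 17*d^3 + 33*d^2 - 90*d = (d)*(d^4 - 9*d^3 + 17*d^2 + 33*d - 90) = d*(d - 5)*(d^3 - 4*d^2 - 3*d + 18) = d*(d - 5)*(d + 2)*(d^2 - 6*d + 9) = d*(d - 5)*(d - 3)*(d + 2)*(d - 3)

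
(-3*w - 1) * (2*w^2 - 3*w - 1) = -6*w^3 + 7*w^2 + 6*w + 1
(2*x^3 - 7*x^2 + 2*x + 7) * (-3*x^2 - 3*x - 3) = -6*x^5 + 15*x^4 + 9*x^3 - 6*x^2 - 27*x - 21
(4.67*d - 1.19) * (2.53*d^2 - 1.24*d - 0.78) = 11.8151*d^3 - 8.8015*d^2 - 2.167*d + 0.9282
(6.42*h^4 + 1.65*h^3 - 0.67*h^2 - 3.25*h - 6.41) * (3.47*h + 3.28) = 22.2774*h^5 + 26.7831*h^4 + 3.0871*h^3 - 13.4751*h^2 - 32.9027*h - 21.0248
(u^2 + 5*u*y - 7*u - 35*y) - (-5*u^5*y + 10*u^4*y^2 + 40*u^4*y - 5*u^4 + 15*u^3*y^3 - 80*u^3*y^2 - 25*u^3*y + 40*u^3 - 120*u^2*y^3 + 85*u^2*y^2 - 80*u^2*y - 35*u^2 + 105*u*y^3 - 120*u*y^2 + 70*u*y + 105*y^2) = 5*u^5*y - 10*u^4*y^2 - 40*u^4*y + 5*u^4 - 15*u^3*y^3 + 80*u^3*y^2 + 25*u^3*y - 40*u^3 + 120*u^2*y^3 - 85*u^2*y^2 + 80*u^2*y + 36*u^2 - 105*u*y^3 + 120*u*y^2 - 65*u*y - 7*u - 105*y^2 - 35*y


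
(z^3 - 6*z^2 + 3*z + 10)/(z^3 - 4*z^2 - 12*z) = (-z^3 + 6*z^2 - 3*z - 10)/(z*(-z^2 + 4*z + 12))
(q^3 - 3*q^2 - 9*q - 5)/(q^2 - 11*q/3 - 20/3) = 3*(q^2 + 2*q + 1)/(3*q + 4)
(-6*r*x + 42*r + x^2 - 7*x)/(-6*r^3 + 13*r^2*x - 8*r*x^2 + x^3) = (x - 7)/(r^2 - 2*r*x + x^2)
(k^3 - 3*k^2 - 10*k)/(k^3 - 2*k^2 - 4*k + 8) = k*(k - 5)/(k^2 - 4*k + 4)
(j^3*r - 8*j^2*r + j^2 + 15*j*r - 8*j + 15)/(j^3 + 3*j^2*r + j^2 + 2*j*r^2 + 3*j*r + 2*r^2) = (j^3*r - 8*j^2*r + j^2 + 15*j*r - 8*j + 15)/(j^3 + 3*j^2*r + j^2 + 2*j*r^2 + 3*j*r + 2*r^2)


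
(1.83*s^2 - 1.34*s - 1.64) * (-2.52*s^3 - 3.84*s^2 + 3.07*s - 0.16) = -4.6116*s^5 - 3.6504*s^4 + 14.8965*s^3 + 1.891*s^2 - 4.8204*s + 0.2624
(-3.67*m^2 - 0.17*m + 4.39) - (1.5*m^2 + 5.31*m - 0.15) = -5.17*m^2 - 5.48*m + 4.54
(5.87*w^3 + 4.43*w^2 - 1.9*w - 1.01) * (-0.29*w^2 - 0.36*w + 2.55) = -1.7023*w^5 - 3.3979*w^4 + 13.9247*w^3 + 12.2734*w^2 - 4.4814*w - 2.5755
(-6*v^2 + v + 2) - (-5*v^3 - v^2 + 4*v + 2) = 5*v^3 - 5*v^2 - 3*v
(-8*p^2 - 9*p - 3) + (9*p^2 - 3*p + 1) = p^2 - 12*p - 2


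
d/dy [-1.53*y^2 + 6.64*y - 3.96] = 6.64 - 3.06*y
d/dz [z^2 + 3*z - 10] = 2*z + 3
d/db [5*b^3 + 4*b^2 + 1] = b*(15*b + 8)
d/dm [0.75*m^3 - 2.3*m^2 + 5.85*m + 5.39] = 2.25*m^2 - 4.6*m + 5.85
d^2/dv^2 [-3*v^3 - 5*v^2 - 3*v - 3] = -18*v - 10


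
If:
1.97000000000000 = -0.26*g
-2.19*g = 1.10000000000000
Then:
No Solution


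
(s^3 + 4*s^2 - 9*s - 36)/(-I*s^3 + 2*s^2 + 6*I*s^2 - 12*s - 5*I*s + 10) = I*(s^3 + 4*s^2 - 9*s - 36)/(s^3 + 2*s^2*(-3 + I) + s*(5 - 12*I) + 10*I)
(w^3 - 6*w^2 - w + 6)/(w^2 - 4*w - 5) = (w^2 - 7*w + 6)/(w - 5)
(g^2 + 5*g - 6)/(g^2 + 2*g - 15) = (g^2 + 5*g - 6)/(g^2 + 2*g - 15)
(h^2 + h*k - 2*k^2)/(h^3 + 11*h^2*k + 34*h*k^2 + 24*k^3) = (h^2 + h*k - 2*k^2)/(h^3 + 11*h^2*k + 34*h*k^2 + 24*k^3)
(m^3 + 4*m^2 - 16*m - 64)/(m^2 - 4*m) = m + 8 + 16/m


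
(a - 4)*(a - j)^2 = a^3 - 2*a^2*j - 4*a^2 + a*j^2 + 8*a*j - 4*j^2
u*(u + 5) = u^2 + 5*u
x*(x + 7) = x^2 + 7*x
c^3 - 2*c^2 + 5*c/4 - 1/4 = (c - 1)*(c - 1/2)^2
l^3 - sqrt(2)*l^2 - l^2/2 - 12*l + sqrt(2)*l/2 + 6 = (l - 1/2)*(l - 3*sqrt(2))*(l + 2*sqrt(2))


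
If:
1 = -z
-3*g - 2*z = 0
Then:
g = 2/3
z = -1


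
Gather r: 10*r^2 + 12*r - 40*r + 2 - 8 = 10*r^2 - 28*r - 6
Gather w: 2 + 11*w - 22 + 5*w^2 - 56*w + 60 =5*w^2 - 45*w + 40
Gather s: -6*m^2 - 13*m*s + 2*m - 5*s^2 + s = -6*m^2 + 2*m - 5*s^2 + s*(1 - 13*m)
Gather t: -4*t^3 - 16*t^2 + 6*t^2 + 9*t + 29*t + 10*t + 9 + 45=-4*t^3 - 10*t^2 + 48*t + 54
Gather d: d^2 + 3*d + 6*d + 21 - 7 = d^2 + 9*d + 14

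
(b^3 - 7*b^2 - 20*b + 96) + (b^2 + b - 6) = b^3 - 6*b^2 - 19*b + 90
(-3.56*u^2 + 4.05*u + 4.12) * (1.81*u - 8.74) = -6.4436*u^3 + 38.4449*u^2 - 27.9398*u - 36.0088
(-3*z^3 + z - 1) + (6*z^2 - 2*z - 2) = -3*z^3 + 6*z^2 - z - 3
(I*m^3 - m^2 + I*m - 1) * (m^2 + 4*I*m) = I*m^5 - 5*m^4 - 3*I*m^3 - 5*m^2 - 4*I*m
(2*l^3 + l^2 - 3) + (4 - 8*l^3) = -6*l^3 + l^2 + 1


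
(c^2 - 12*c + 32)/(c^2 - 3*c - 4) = (c - 8)/(c + 1)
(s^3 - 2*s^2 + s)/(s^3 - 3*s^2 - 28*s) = (-s^2 + 2*s - 1)/(-s^2 + 3*s + 28)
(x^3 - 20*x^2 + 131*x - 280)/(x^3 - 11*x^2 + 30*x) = (x^2 - 15*x + 56)/(x*(x - 6))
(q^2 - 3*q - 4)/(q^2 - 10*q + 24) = (q + 1)/(q - 6)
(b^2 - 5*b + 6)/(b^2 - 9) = (b - 2)/(b + 3)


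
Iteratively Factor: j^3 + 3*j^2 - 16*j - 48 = (j + 4)*(j^2 - j - 12) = (j + 3)*(j + 4)*(j - 4)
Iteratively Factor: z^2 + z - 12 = (z - 3)*(z + 4)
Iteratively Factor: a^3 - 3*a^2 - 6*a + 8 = (a - 1)*(a^2 - 2*a - 8) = (a - 4)*(a - 1)*(a + 2)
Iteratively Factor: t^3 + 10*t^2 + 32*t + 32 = (t + 4)*(t^2 + 6*t + 8) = (t + 4)^2*(t + 2)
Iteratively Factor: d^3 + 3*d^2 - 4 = (d + 2)*(d^2 + d - 2) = (d + 2)^2*(d - 1)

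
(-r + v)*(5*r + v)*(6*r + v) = -30*r^3 + 19*r^2*v + 10*r*v^2 + v^3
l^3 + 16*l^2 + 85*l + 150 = (l + 5)^2*(l + 6)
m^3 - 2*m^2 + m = m*(m - 1)^2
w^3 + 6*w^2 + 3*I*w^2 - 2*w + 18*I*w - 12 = (w + 6)*(w + I)*(w + 2*I)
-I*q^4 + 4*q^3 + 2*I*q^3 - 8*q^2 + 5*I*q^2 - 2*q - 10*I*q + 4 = (q - 2)*(q + I)*(q + 2*I)*(-I*q + 1)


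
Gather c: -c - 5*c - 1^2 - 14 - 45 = -6*c - 60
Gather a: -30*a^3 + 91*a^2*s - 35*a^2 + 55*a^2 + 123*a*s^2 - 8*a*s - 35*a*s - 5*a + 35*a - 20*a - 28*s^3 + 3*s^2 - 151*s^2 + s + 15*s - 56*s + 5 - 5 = -30*a^3 + a^2*(91*s + 20) + a*(123*s^2 - 43*s + 10) - 28*s^3 - 148*s^2 - 40*s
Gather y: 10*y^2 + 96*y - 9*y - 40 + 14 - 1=10*y^2 + 87*y - 27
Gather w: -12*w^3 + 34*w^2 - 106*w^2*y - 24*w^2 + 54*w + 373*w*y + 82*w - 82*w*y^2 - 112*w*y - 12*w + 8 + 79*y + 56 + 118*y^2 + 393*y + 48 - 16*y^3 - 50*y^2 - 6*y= -12*w^3 + w^2*(10 - 106*y) + w*(-82*y^2 + 261*y + 124) - 16*y^3 + 68*y^2 + 466*y + 112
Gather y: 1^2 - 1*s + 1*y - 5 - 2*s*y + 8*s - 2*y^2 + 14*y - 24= 7*s - 2*y^2 + y*(15 - 2*s) - 28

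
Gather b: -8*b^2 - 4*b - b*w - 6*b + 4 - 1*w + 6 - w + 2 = -8*b^2 + b*(-w - 10) - 2*w + 12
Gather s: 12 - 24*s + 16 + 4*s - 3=25 - 20*s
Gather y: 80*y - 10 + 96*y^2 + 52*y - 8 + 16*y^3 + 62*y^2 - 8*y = 16*y^3 + 158*y^2 + 124*y - 18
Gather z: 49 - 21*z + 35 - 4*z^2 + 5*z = -4*z^2 - 16*z + 84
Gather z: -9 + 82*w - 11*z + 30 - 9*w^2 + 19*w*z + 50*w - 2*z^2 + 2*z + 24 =-9*w^2 + 132*w - 2*z^2 + z*(19*w - 9) + 45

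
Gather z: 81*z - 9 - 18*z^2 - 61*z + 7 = -18*z^2 + 20*z - 2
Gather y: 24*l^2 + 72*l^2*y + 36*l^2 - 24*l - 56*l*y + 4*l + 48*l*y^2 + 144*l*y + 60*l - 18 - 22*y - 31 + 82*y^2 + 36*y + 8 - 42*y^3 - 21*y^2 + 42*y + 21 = 60*l^2 + 40*l - 42*y^3 + y^2*(48*l + 61) + y*(72*l^2 + 88*l + 56) - 20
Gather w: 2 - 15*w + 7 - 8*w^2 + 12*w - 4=-8*w^2 - 3*w + 5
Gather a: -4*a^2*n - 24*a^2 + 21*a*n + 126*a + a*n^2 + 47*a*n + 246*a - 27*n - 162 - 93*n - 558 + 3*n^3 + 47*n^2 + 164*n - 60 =a^2*(-4*n - 24) + a*(n^2 + 68*n + 372) + 3*n^3 + 47*n^2 + 44*n - 780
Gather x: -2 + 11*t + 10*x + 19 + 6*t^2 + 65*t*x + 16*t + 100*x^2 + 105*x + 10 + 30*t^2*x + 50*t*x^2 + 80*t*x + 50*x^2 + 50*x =6*t^2 + 27*t + x^2*(50*t + 150) + x*(30*t^2 + 145*t + 165) + 27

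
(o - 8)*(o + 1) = o^2 - 7*o - 8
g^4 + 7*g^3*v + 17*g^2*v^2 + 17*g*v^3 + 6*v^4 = (g + v)^2*(g + 2*v)*(g + 3*v)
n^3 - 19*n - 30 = (n - 5)*(n + 2)*(n + 3)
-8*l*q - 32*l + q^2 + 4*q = (-8*l + q)*(q + 4)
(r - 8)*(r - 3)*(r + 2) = r^3 - 9*r^2 + 2*r + 48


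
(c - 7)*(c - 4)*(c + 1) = c^3 - 10*c^2 + 17*c + 28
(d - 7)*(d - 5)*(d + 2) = d^3 - 10*d^2 + 11*d + 70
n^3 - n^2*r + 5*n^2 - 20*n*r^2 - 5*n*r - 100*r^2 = (n + 5)*(n - 5*r)*(n + 4*r)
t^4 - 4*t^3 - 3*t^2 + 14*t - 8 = (t - 4)*(t - 1)^2*(t + 2)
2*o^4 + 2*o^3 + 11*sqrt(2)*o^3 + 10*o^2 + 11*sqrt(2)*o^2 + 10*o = o*(o + 5*sqrt(2))*(sqrt(2)*o + 1)*(sqrt(2)*o + sqrt(2))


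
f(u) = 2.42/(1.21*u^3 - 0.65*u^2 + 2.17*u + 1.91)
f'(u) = 2.42*(-3.63*u^2 + 1.3*u - 2.17)/(1.21*u^3 - 0.65*u^2 + 2.17*u + 1.91)^2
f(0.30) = 0.95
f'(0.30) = -0.79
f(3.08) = 0.06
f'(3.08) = -0.06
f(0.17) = 1.07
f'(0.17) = -0.97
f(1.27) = 0.40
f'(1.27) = -0.42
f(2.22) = 0.14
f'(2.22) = -0.15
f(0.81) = 0.62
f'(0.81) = -0.56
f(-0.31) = 2.13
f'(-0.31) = -5.45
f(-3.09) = -0.05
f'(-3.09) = -0.05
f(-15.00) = -0.00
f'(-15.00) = -0.00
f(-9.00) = -0.00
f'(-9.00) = -0.00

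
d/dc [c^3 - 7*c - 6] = 3*c^2 - 7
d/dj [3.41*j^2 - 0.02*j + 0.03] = 6.82*j - 0.02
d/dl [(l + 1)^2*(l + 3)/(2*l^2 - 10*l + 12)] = (l^4 - 10*l^3 - 14*l^2 + 54*l + 57)/(2*(l^4 - 10*l^3 + 37*l^2 - 60*l + 36))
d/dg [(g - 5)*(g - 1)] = 2*g - 6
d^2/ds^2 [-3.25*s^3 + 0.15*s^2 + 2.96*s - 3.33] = 0.3 - 19.5*s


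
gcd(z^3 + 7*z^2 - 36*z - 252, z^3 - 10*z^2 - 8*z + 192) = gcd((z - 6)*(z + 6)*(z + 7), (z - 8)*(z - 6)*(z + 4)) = z - 6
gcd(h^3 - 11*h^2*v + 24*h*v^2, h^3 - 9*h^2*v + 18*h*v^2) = -h^2 + 3*h*v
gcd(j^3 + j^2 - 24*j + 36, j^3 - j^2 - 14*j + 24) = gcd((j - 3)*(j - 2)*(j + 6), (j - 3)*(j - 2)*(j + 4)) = j^2 - 5*j + 6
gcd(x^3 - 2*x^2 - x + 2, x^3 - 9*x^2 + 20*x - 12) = x^2 - 3*x + 2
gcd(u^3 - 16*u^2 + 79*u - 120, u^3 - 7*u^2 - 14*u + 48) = u - 8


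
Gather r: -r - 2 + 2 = -r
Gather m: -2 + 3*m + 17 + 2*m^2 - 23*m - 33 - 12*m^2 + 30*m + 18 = -10*m^2 + 10*m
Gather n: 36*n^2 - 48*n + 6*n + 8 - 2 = 36*n^2 - 42*n + 6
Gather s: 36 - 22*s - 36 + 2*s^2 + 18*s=2*s^2 - 4*s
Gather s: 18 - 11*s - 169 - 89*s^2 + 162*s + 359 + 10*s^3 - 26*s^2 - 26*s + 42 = 10*s^3 - 115*s^2 + 125*s + 250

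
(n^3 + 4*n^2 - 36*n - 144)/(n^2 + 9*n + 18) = (n^2 - 2*n - 24)/(n + 3)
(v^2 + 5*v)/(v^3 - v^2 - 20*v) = (v + 5)/(v^2 - v - 20)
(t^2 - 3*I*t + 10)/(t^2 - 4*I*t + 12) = (t - 5*I)/(t - 6*I)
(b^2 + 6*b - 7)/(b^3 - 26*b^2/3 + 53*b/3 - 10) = 3*(b + 7)/(3*b^2 - 23*b + 30)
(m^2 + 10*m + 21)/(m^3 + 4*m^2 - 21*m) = (m + 3)/(m*(m - 3))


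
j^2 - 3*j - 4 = (j - 4)*(j + 1)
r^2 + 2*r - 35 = (r - 5)*(r + 7)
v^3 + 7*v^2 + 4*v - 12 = (v - 1)*(v + 2)*(v + 6)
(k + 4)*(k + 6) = k^2 + 10*k + 24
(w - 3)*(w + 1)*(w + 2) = w^3 - 7*w - 6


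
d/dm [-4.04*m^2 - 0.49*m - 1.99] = -8.08*m - 0.49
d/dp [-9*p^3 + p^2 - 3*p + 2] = -27*p^2 + 2*p - 3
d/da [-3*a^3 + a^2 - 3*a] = -9*a^2 + 2*a - 3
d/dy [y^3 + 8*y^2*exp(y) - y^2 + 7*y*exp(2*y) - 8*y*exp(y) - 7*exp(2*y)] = 8*y^2*exp(y) + 3*y^2 + 14*y*exp(2*y) + 8*y*exp(y) - 2*y - 7*exp(2*y) - 8*exp(y)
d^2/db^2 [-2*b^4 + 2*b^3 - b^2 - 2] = -24*b^2 + 12*b - 2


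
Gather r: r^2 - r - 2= r^2 - r - 2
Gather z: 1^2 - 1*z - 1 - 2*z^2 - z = -2*z^2 - 2*z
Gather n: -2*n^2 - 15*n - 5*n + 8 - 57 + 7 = -2*n^2 - 20*n - 42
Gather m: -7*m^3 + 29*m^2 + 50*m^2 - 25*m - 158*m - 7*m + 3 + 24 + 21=-7*m^3 + 79*m^2 - 190*m + 48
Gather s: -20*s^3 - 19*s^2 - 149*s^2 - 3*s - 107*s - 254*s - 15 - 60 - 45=-20*s^3 - 168*s^2 - 364*s - 120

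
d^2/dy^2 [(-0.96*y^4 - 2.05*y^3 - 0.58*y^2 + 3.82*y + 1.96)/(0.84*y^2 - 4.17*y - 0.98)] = (-1.354752*y^6 + 20.176128*y^5 - 95.418432*y^4 - 136.11225*y^3 - 55.895868*y^2 - 34.138104*y + 39.055744)/(0.592704*y^6 - 8.827056*y^5 + 41.745564*y^4 - 51.915249*y^3 - 48.703158*y^2 - 12.014604*y - 0.941192)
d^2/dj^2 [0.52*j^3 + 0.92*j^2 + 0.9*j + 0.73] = 3.12*j + 1.84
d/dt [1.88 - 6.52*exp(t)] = -6.52*exp(t)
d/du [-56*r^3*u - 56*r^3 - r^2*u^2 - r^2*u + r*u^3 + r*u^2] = r*(-56*r^2 - 2*r*u - r + 3*u^2 + 2*u)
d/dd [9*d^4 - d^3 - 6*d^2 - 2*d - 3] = 36*d^3 - 3*d^2 - 12*d - 2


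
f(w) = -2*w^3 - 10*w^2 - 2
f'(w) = -6*w^2 - 20*w = 2*w*(-3*w - 10)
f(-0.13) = -2.16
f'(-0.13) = 2.50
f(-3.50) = -38.75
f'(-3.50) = -3.50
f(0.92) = -12.02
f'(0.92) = -23.48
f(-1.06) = -10.85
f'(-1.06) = 14.46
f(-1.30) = -14.51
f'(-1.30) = 15.86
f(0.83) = -10.03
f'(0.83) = -20.73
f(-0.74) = -6.67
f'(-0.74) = 11.51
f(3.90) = -272.74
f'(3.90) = -169.26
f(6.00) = -794.00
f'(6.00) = -336.00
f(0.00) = -2.00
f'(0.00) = 0.00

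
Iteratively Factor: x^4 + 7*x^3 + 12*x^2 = (x)*(x^3 + 7*x^2 + 12*x) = x*(x + 3)*(x^2 + 4*x) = x^2*(x + 3)*(x + 4)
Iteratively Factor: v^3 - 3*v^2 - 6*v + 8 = (v + 2)*(v^2 - 5*v + 4) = (v - 4)*(v + 2)*(v - 1)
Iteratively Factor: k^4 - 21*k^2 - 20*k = (k - 5)*(k^3 + 5*k^2 + 4*k) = k*(k - 5)*(k^2 + 5*k + 4) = k*(k - 5)*(k + 1)*(k + 4)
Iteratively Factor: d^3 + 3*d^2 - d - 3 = (d - 1)*(d^2 + 4*d + 3) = (d - 1)*(d + 3)*(d + 1)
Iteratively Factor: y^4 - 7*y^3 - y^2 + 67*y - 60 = (y - 1)*(y^3 - 6*y^2 - 7*y + 60) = (y - 5)*(y - 1)*(y^2 - y - 12) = (y - 5)*(y - 4)*(y - 1)*(y + 3)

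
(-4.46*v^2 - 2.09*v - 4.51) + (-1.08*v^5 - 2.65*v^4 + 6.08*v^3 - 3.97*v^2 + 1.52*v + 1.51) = -1.08*v^5 - 2.65*v^4 + 6.08*v^3 - 8.43*v^2 - 0.57*v - 3.0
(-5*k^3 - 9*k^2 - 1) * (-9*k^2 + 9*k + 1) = 45*k^5 + 36*k^4 - 86*k^3 - 9*k - 1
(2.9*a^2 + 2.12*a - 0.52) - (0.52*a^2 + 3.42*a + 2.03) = 2.38*a^2 - 1.3*a - 2.55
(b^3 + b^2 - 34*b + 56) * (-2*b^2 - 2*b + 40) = -2*b^5 - 4*b^4 + 106*b^3 - 4*b^2 - 1472*b + 2240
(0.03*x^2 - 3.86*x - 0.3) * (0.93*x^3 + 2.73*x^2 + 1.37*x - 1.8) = 0.0279*x^5 - 3.5079*x^4 - 10.7757*x^3 - 6.1612*x^2 + 6.537*x + 0.54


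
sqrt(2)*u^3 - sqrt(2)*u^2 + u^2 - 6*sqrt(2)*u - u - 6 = (u - 3)*(u + 2)*(sqrt(2)*u + 1)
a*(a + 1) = a^2 + a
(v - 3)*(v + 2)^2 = v^3 + v^2 - 8*v - 12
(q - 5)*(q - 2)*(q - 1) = q^3 - 8*q^2 + 17*q - 10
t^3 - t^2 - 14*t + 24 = (t - 3)*(t - 2)*(t + 4)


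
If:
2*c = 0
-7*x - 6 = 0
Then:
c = 0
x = -6/7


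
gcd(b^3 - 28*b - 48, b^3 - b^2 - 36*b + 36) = b - 6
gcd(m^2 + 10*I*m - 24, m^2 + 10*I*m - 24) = m^2 + 10*I*m - 24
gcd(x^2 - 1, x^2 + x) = x + 1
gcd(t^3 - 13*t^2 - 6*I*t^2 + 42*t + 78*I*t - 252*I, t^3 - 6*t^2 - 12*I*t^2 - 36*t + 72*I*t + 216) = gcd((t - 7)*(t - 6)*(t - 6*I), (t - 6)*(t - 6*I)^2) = t^2 + t*(-6 - 6*I) + 36*I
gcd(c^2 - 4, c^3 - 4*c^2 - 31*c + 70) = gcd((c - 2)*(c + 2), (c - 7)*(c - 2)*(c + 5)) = c - 2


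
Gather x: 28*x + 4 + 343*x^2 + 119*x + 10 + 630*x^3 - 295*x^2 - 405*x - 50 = 630*x^3 + 48*x^2 - 258*x - 36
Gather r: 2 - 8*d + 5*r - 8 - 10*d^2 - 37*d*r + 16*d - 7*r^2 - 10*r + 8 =-10*d^2 + 8*d - 7*r^2 + r*(-37*d - 5) + 2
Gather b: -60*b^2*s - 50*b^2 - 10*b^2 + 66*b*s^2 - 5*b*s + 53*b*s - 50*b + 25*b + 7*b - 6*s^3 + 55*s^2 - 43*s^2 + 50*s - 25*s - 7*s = b^2*(-60*s - 60) + b*(66*s^2 + 48*s - 18) - 6*s^3 + 12*s^2 + 18*s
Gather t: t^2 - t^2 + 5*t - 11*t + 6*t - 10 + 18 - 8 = 0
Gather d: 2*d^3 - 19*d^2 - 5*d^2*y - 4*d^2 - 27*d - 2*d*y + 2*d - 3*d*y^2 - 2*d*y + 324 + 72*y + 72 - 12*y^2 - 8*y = 2*d^3 + d^2*(-5*y - 23) + d*(-3*y^2 - 4*y - 25) - 12*y^2 + 64*y + 396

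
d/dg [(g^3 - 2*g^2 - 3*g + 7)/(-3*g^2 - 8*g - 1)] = (-3*g^4 - 16*g^3 + 4*g^2 + 46*g + 59)/(9*g^4 + 48*g^3 + 70*g^2 + 16*g + 1)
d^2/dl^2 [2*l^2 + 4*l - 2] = 4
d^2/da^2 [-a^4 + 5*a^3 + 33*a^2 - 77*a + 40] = -12*a^2 + 30*a + 66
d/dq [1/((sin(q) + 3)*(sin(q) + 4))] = -(2*sin(q) + 7)*cos(q)/((sin(q) + 3)^2*(sin(q) + 4)^2)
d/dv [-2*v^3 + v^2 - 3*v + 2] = -6*v^2 + 2*v - 3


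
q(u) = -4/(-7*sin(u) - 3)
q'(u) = -28*cos(u)/(-7*sin(u) - 3)^2 = -28*cos(u)/(7*sin(u) + 3)^2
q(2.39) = 0.51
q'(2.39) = 0.34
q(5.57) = -2.53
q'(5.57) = -8.49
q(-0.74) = -2.33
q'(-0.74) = -6.99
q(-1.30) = -1.07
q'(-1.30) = -0.53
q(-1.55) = -1.00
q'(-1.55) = -0.04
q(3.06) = 1.12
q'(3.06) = 2.19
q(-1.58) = -1.00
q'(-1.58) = 0.02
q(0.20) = 0.91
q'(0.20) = -1.42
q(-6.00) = 0.81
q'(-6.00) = -1.09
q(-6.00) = 0.81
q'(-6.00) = -1.09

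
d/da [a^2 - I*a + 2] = 2*a - I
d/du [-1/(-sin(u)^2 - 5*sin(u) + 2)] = -(2*sin(u) + 5)*cos(u)/(sin(u)^2 + 5*sin(u) - 2)^2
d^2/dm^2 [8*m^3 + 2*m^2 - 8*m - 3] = 48*m + 4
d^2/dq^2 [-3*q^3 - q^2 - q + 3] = -18*q - 2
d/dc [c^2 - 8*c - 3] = 2*c - 8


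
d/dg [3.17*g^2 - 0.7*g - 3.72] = 6.34*g - 0.7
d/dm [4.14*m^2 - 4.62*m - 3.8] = 8.28*m - 4.62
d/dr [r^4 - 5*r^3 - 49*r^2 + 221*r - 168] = 4*r^3 - 15*r^2 - 98*r + 221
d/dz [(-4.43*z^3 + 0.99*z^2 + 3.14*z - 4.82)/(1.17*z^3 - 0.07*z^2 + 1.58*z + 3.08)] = (-0.8482*z^4 - 21.3464*z^3 - 22.231*z^2 + 5.4236*z + 17.2868)/(1.3689*z^6 - 0.1638*z^5 + 3.7021*z^4 + 6.986*z^3 + 2.0652*z^2 + 9.7328*z + 9.4864)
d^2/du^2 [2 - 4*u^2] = -8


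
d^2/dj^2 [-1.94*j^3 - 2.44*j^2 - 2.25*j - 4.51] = -11.64*j - 4.88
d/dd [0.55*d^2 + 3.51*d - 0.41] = 1.1*d + 3.51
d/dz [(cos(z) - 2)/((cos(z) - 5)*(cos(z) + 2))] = (cos(z)^2 - 4*cos(z) + 16)*sin(z)/((cos(z) - 5)^2*(cos(z) + 2)^2)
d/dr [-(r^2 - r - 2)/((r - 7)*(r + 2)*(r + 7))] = r*(r^3 - 2*r^2 + 41*r + 188)/(r^6 + 4*r^5 - 94*r^4 - 392*r^3 + 2009*r^2 + 9604*r + 9604)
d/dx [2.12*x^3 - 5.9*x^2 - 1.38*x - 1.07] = 6.36*x^2 - 11.8*x - 1.38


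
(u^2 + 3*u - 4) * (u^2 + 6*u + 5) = u^4 + 9*u^3 + 19*u^2 - 9*u - 20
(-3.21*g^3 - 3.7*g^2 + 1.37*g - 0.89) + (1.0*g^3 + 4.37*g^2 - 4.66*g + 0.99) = -2.21*g^3 + 0.67*g^2 - 3.29*g + 0.1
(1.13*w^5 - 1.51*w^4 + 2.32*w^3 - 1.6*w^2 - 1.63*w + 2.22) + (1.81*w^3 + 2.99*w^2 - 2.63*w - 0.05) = 1.13*w^5 - 1.51*w^4 + 4.13*w^3 + 1.39*w^2 - 4.26*w + 2.17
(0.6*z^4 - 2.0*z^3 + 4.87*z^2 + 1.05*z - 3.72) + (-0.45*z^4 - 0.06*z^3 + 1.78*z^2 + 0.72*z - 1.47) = 0.15*z^4 - 2.06*z^3 + 6.65*z^2 + 1.77*z - 5.19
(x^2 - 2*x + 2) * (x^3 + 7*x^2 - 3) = x^5 + 5*x^4 - 12*x^3 + 11*x^2 + 6*x - 6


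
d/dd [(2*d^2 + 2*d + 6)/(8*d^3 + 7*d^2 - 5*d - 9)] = 4*(-4*d^4 - 8*d^3 - 42*d^2 - 30*d + 3)/(64*d^6 + 112*d^5 - 31*d^4 - 214*d^3 - 101*d^2 + 90*d + 81)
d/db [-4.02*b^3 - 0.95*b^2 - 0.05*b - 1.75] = -12.06*b^2 - 1.9*b - 0.05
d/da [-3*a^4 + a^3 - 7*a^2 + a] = -12*a^3 + 3*a^2 - 14*a + 1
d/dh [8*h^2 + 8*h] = 16*h + 8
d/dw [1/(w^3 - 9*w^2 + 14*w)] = (-3*w^2 + 18*w - 14)/(w^2*(w^2 - 9*w + 14)^2)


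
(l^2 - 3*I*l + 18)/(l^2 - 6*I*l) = (l + 3*I)/l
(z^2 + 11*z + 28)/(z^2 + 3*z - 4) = (z + 7)/(z - 1)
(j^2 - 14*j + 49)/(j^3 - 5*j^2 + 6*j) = (j^2 - 14*j + 49)/(j*(j^2 - 5*j + 6))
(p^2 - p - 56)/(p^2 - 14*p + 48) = (p + 7)/(p - 6)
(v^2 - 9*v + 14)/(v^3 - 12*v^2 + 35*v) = (v - 2)/(v*(v - 5))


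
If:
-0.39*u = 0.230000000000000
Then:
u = -0.59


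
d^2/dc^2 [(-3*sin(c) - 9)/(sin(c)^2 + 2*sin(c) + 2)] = 3*(sin(c)^5 + 10*sin(c)^4 + 4*sin(c)^3 - 34*sin(c)^2 - 32*sin(c) - 4)/(sin(c)^2 + 2*sin(c) + 2)^3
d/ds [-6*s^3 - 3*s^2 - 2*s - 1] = -18*s^2 - 6*s - 2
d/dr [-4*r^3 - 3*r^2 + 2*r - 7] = -12*r^2 - 6*r + 2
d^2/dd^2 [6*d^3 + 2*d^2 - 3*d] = 36*d + 4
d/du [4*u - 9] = 4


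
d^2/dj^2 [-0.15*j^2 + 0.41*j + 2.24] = -0.300000000000000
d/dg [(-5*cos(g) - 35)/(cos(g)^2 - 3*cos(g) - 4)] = 5*(sin(g)^2 - 14*cos(g) + 16)*sin(g)/((cos(g) - 4)^2*(cos(g) + 1)^2)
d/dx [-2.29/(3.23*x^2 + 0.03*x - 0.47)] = (14.7934*x + 0.0687)/(3.23*x^2 + 0.03*x - 0.47)^2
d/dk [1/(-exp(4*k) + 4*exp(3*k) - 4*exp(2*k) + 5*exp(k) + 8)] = (4*exp(3*k) - 12*exp(2*k) + 8*exp(k) - 5)*exp(k)/(-exp(4*k) + 4*exp(3*k) - 4*exp(2*k) + 5*exp(k) + 8)^2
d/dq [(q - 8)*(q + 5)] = 2*q - 3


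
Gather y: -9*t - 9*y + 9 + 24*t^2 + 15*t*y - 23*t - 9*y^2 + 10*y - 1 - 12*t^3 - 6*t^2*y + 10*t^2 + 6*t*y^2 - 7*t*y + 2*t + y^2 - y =-12*t^3 + 34*t^2 - 30*t + y^2*(6*t - 8) + y*(-6*t^2 + 8*t) + 8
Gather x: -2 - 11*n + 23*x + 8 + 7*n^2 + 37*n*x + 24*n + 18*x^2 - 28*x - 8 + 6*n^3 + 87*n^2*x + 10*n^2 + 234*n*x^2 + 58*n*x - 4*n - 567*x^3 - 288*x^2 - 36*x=6*n^3 + 17*n^2 + 9*n - 567*x^3 + x^2*(234*n - 270) + x*(87*n^2 + 95*n - 41) - 2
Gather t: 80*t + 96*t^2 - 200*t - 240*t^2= -144*t^2 - 120*t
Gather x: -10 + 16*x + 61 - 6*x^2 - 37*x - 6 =-6*x^2 - 21*x + 45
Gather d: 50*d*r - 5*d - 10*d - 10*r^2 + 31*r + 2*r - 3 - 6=d*(50*r - 15) - 10*r^2 + 33*r - 9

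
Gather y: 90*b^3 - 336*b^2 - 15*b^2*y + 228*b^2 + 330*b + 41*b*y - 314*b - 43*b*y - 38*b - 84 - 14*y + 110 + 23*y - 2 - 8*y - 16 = 90*b^3 - 108*b^2 - 22*b + y*(-15*b^2 - 2*b + 1) + 8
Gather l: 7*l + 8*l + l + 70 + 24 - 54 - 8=16*l + 32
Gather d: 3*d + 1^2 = 3*d + 1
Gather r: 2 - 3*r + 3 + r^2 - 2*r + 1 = r^2 - 5*r + 6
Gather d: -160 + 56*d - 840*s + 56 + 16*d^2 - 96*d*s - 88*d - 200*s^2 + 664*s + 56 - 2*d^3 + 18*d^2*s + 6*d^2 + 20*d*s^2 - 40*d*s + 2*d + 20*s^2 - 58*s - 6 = -2*d^3 + d^2*(18*s + 22) + d*(20*s^2 - 136*s - 30) - 180*s^2 - 234*s - 54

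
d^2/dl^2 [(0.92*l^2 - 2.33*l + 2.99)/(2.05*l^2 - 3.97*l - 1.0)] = (-3.5527136788005e-15*l^4 - 4.60880999999998*l^3 + 86.70885*l^2 - 174.66369*l + 126.849382)/(8.615125*l^6 - 50.051775*l^5 + 84.322035*l^4 - 13.739773*l^3 - 41.1327*l^2 - 11.91*l - 1.0)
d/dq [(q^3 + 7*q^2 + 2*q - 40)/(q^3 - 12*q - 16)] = (-7*q^3 - 14*q^2 + 16*q - 256)/(q^5 - 2*q^4 - 20*q^3 + 8*q^2 + 128*q + 128)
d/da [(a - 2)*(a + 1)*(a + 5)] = 3*a^2 + 8*a - 7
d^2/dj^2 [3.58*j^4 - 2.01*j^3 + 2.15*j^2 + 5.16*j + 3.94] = 42.96*j^2 - 12.06*j + 4.3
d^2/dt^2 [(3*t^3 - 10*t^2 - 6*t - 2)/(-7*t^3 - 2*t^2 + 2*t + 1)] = 2*(532*t^6 + 756*t^5 + 1134*t^4 + 844*t^3 + 234*t^2 + 45*t + 10)/(343*t^9 + 294*t^8 - 210*t^7 - 307*t^6 - 24*t^5 + 96*t^4 + 37*t^3 - 6*t^2 - 6*t - 1)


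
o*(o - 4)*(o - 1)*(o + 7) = o^4 + 2*o^3 - 31*o^2 + 28*o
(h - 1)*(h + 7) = h^2 + 6*h - 7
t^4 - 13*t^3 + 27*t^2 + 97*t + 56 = (t - 8)*(t - 7)*(t + 1)^2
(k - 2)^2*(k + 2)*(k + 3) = k^4 + k^3 - 10*k^2 - 4*k + 24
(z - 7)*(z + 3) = z^2 - 4*z - 21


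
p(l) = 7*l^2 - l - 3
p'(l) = 14*l - 1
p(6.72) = 306.39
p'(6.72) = 93.08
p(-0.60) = 0.12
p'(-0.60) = -9.40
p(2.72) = 46.07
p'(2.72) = 37.08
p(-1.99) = 26.71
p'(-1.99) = -28.86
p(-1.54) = 15.14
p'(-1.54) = -22.56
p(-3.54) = 88.26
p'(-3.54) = -50.56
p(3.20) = 65.48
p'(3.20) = 43.80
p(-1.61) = 16.75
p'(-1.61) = -23.54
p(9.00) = 555.00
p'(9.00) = 125.00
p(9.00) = 555.00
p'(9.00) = 125.00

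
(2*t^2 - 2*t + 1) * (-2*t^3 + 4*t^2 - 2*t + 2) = -4*t^5 + 12*t^4 - 14*t^3 + 12*t^2 - 6*t + 2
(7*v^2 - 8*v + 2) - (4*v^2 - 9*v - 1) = 3*v^2 + v + 3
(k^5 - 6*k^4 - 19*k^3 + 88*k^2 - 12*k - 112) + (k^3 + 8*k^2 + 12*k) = k^5 - 6*k^4 - 18*k^3 + 96*k^2 - 112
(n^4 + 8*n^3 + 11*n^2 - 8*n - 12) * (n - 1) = n^5 + 7*n^4 + 3*n^3 - 19*n^2 - 4*n + 12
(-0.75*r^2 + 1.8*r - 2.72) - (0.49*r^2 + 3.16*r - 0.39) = -1.24*r^2 - 1.36*r - 2.33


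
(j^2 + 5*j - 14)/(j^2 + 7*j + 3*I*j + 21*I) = (j - 2)/(j + 3*I)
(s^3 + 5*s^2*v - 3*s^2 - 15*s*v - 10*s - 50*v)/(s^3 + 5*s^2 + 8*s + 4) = (s^2 + 5*s*v - 5*s - 25*v)/(s^2 + 3*s + 2)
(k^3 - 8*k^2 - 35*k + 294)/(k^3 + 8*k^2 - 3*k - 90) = (k^2 - 14*k + 49)/(k^2 + 2*k - 15)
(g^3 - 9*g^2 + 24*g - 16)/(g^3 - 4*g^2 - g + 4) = (g - 4)/(g + 1)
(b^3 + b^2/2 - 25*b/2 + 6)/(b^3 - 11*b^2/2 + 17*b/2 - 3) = (b + 4)/(b - 2)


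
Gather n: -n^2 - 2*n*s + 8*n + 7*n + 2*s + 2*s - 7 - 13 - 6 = -n^2 + n*(15 - 2*s) + 4*s - 26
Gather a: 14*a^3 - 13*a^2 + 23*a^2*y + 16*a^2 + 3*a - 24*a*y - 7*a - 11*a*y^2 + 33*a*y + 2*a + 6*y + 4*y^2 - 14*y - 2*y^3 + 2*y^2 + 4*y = 14*a^3 + a^2*(23*y + 3) + a*(-11*y^2 + 9*y - 2) - 2*y^3 + 6*y^2 - 4*y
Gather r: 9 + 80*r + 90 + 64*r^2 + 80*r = 64*r^2 + 160*r + 99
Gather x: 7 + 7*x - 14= 7*x - 7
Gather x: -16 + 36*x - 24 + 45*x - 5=81*x - 45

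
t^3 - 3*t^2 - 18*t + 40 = (t - 5)*(t - 2)*(t + 4)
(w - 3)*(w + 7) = w^2 + 4*w - 21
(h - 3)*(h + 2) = h^2 - h - 6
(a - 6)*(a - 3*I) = a^2 - 6*a - 3*I*a + 18*I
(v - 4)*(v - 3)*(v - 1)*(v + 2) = v^4 - 6*v^3 + 3*v^2 + 26*v - 24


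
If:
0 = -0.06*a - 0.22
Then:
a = -3.67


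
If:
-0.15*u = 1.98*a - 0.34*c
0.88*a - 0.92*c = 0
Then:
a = -0.0906463478717814*u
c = -0.0867052023121387*u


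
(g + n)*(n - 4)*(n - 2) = g*n^2 - 6*g*n + 8*g + n^3 - 6*n^2 + 8*n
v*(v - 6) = v^2 - 6*v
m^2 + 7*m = m*(m + 7)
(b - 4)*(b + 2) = b^2 - 2*b - 8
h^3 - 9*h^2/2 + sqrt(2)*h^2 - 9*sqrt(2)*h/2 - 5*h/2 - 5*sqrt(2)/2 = (h - 5)*(h + 1/2)*(h + sqrt(2))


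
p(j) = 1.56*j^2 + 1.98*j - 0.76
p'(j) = 3.12*j + 1.98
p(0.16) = -0.40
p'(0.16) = 2.48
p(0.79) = 1.78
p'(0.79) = 4.44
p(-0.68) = -1.39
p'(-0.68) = -0.14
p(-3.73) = 13.56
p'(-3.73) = -9.66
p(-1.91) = 1.15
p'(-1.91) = -3.98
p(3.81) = 29.43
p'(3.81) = 13.87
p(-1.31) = -0.68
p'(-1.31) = -2.11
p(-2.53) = 4.22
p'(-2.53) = -5.91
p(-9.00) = 107.78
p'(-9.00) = -26.10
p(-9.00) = 107.78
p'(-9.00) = -26.10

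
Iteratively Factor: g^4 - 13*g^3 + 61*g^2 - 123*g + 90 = (g - 5)*(g^3 - 8*g^2 + 21*g - 18) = (g - 5)*(g - 3)*(g^2 - 5*g + 6) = (g - 5)*(g - 3)^2*(g - 2)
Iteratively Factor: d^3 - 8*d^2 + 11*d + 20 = (d + 1)*(d^2 - 9*d + 20) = (d - 5)*(d + 1)*(d - 4)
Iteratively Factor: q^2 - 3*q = (q)*(q - 3)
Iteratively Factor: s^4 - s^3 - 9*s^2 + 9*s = (s)*(s^3 - s^2 - 9*s + 9) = s*(s - 3)*(s^2 + 2*s - 3) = s*(s - 3)*(s - 1)*(s + 3)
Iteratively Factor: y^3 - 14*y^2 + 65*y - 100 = (y - 4)*(y^2 - 10*y + 25) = (y - 5)*(y - 4)*(y - 5)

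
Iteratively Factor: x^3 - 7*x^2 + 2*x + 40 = (x - 4)*(x^2 - 3*x - 10) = (x - 5)*(x - 4)*(x + 2)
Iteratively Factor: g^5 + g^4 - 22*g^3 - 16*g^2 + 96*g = (g + 4)*(g^4 - 3*g^3 - 10*g^2 + 24*g) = (g - 2)*(g + 4)*(g^3 - g^2 - 12*g) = g*(g - 2)*(g + 4)*(g^2 - g - 12) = g*(g - 4)*(g - 2)*(g + 4)*(g + 3)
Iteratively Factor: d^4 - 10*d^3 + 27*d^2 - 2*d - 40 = (d - 2)*(d^3 - 8*d^2 + 11*d + 20) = (d - 2)*(d + 1)*(d^2 - 9*d + 20) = (d - 5)*(d - 2)*(d + 1)*(d - 4)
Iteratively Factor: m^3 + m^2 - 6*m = (m - 2)*(m^2 + 3*m) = (m - 2)*(m + 3)*(m)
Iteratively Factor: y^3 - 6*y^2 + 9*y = (y - 3)*(y^2 - 3*y) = y*(y - 3)*(y - 3)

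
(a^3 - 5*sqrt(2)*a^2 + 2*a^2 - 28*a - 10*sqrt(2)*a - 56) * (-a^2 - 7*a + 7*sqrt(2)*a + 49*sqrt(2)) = -a^5 - 9*a^4 + 12*sqrt(2)*a^4 - 56*a^3 + 108*sqrt(2)*a^3 - 378*a^2 - 28*sqrt(2)*a^2 - 1764*sqrt(2)*a - 588*a - 2744*sqrt(2)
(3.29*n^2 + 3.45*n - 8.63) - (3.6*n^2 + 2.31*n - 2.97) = -0.31*n^2 + 1.14*n - 5.66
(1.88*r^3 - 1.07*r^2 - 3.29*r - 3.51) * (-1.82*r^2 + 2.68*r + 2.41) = -3.4216*r^5 + 6.9858*r^4 + 7.651*r^3 - 5.0077*r^2 - 17.3357*r - 8.4591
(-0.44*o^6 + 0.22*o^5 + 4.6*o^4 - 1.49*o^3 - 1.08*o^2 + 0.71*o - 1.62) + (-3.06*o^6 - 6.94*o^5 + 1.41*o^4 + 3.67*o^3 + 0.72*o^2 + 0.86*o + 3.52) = -3.5*o^6 - 6.72*o^5 + 6.01*o^4 + 2.18*o^3 - 0.36*o^2 + 1.57*o + 1.9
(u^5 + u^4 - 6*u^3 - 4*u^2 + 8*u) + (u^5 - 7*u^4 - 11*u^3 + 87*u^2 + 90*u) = 2*u^5 - 6*u^4 - 17*u^3 + 83*u^2 + 98*u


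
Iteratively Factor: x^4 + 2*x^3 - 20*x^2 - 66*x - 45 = (x + 1)*(x^3 + x^2 - 21*x - 45) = (x - 5)*(x + 1)*(x^2 + 6*x + 9) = (x - 5)*(x + 1)*(x + 3)*(x + 3)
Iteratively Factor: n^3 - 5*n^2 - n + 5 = (n + 1)*(n^2 - 6*n + 5) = (n - 1)*(n + 1)*(n - 5)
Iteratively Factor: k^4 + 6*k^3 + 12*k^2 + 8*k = (k + 2)*(k^3 + 4*k^2 + 4*k) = (k + 2)^2*(k^2 + 2*k) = k*(k + 2)^2*(k + 2)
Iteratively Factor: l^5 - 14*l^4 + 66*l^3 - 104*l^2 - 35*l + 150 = (l - 2)*(l^4 - 12*l^3 + 42*l^2 - 20*l - 75) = (l - 5)*(l - 2)*(l^3 - 7*l^2 + 7*l + 15) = (l - 5)*(l - 2)*(l + 1)*(l^2 - 8*l + 15) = (l - 5)*(l - 3)*(l - 2)*(l + 1)*(l - 5)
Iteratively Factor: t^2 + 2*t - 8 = (t - 2)*(t + 4)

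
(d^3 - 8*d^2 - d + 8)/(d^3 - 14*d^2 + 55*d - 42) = (d^2 - 7*d - 8)/(d^2 - 13*d + 42)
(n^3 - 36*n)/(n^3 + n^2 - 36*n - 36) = n/(n + 1)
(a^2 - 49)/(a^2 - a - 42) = (a + 7)/(a + 6)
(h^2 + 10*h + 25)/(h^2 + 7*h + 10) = (h + 5)/(h + 2)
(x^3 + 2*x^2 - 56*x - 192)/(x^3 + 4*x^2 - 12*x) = (x^2 - 4*x - 32)/(x*(x - 2))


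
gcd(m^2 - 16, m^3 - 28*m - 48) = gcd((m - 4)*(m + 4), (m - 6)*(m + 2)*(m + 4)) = m + 4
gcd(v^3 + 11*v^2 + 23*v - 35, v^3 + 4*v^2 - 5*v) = v^2 + 4*v - 5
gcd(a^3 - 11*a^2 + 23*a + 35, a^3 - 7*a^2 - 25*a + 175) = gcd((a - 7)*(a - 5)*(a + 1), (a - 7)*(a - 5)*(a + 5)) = a^2 - 12*a + 35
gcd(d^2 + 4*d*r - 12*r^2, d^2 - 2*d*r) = -d + 2*r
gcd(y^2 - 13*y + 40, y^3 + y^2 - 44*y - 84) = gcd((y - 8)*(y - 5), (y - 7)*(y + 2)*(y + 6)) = 1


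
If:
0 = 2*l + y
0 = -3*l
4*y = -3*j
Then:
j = 0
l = 0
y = 0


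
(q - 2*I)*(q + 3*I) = q^2 + I*q + 6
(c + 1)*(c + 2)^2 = c^3 + 5*c^2 + 8*c + 4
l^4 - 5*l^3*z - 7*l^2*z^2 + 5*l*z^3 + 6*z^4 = (l - 6*z)*(l - z)*(l + z)^2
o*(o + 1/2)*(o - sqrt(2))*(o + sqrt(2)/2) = o^4 - sqrt(2)*o^3/2 + o^3/2 - o^2 - sqrt(2)*o^2/4 - o/2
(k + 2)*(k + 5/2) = k^2 + 9*k/2 + 5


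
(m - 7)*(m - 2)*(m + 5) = m^3 - 4*m^2 - 31*m + 70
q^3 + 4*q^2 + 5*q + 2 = (q + 1)^2*(q + 2)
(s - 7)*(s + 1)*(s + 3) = s^3 - 3*s^2 - 25*s - 21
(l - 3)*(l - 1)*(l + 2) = l^3 - 2*l^2 - 5*l + 6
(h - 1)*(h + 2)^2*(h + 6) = h^4 + 9*h^3 + 18*h^2 - 4*h - 24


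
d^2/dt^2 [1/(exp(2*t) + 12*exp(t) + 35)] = 4*(-(exp(t) + 3)*(exp(2*t) + 12*exp(t) + 35) + 2*(exp(t) + 6)^2*exp(t))*exp(t)/(exp(2*t) + 12*exp(t) + 35)^3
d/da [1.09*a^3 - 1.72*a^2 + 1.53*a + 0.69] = 3.27*a^2 - 3.44*a + 1.53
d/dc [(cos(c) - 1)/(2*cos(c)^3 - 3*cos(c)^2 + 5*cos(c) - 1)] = 4*(9*sin(c)^2 + 9*cos(c) + cos(3*c) - 13)*sin(c)/(6*sin(c)^2 + 13*cos(c) + cos(3*c) - 8)^2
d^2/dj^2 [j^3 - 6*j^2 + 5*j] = 6*j - 12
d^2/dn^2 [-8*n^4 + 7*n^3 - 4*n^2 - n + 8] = -96*n^2 + 42*n - 8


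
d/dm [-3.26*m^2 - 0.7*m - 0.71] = -6.52*m - 0.7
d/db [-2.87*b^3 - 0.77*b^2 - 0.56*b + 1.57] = -8.61*b^2 - 1.54*b - 0.56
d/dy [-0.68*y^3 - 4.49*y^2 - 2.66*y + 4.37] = -2.04*y^2 - 8.98*y - 2.66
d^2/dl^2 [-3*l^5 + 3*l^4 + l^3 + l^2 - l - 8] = -60*l^3 + 36*l^2 + 6*l + 2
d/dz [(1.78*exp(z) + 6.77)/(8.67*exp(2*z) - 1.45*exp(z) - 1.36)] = (-15.4326*exp(2*z) - 117.3918*exp(z) + 7.3957)*exp(z)/(75.1689*exp(4*z) - 25.143*exp(3*z) - 21.4799*exp(2*z) + 3.944*exp(z) + 1.8496)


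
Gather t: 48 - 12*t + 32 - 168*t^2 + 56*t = -168*t^2 + 44*t + 80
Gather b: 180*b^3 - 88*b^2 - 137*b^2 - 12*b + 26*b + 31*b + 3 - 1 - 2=180*b^3 - 225*b^2 + 45*b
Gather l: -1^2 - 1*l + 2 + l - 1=0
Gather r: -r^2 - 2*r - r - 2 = -r^2 - 3*r - 2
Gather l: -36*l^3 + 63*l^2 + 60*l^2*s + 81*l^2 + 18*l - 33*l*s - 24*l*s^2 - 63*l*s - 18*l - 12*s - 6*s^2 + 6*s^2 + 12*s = -36*l^3 + l^2*(60*s + 144) + l*(-24*s^2 - 96*s)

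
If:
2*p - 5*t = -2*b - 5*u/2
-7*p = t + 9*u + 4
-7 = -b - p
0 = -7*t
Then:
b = 13/35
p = 232/35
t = 0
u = -28/5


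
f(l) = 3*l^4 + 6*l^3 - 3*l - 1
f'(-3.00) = -165.00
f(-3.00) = 89.00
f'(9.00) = 10203.00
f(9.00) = 24029.00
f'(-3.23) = -219.59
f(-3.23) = 133.04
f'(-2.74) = -114.71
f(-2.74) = 52.89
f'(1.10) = 34.75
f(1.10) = 8.08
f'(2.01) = 167.17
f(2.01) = 90.66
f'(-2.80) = -125.30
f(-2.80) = 60.08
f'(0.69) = 9.51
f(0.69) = -0.42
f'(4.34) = 1317.00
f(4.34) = 1540.80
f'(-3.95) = -461.71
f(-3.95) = 371.38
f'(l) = 12*l^3 + 18*l^2 - 3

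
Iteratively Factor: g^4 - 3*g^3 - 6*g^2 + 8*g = (g + 2)*(g^3 - 5*g^2 + 4*g) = (g - 1)*(g + 2)*(g^2 - 4*g) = g*(g - 1)*(g + 2)*(g - 4)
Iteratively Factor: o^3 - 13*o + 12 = (o + 4)*(o^2 - 4*o + 3) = (o - 3)*(o + 4)*(o - 1)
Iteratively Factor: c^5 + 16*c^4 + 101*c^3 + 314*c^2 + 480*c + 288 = (c + 4)*(c^4 + 12*c^3 + 53*c^2 + 102*c + 72) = (c + 3)*(c + 4)*(c^3 + 9*c^2 + 26*c + 24) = (c + 3)^2*(c + 4)*(c^2 + 6*c + 8) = (c + 3)^2*(c + 4)^2*(c + 2)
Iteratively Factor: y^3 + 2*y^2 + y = (y)*(y^2 + 2*y + 1) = y*(y + 1)*(y + 1)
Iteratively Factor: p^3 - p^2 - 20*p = (p)*(p^2 - p - 20) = p*(p + 4)*(p - 5)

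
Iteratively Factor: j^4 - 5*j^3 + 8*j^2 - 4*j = (j)*(j^3 - 5*j^2 + 8*j - 4) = j*(j - 2)*(j^2 - 3*j + 2) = j*(j - 2)*(j - 1)*(j - 2)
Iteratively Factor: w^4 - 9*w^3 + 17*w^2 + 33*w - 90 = (w - 5)*(w^3 - 4*w^2 - 3*w + 18) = (w - 5)*(w - 3)*(w^2 - w - 6) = (w - 5)*(w - 3)*(w + 2)*(w - 3)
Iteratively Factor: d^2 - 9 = (d - 3)*(d + 3)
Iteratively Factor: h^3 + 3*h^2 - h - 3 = (h + 3)*(h^2 - 1) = (h - 1)*(h + 3)*(h + 1)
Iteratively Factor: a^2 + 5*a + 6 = (a + 2)*(a + 3)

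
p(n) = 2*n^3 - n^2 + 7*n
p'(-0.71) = 11.44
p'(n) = 6*n^2 - 2*n + 7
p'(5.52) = 178.78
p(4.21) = 160.98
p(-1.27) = -14.60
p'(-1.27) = 19.22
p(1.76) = 20.13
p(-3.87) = -157.99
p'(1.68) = 20.57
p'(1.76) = 22.07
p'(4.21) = 104.92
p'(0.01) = 6.98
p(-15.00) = -7080.00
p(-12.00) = -3684.00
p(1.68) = 18.42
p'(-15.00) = 1387.00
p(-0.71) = -6.19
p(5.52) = 344.56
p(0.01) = 0.07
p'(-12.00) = 895.00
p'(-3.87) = 104.60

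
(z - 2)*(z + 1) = z^2 - z - 2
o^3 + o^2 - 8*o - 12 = (o - 3)*(o + 2)^2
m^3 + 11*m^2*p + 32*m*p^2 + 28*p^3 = (m + 2*p)^2*(m + 7*p)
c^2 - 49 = (c - 7)*(c + 7)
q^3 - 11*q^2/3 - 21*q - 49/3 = (q - 7)*(q + 1)*(q + 7/3)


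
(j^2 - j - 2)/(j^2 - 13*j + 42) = (j^2 - j - 2)/(j^2 - 13*j + 42)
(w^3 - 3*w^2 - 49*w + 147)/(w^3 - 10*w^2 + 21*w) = (w + 7)/w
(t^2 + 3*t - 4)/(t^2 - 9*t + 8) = (t + 4)/(t - 8)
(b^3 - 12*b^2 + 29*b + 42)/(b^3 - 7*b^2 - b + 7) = (b - 6)/(b - 1)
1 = 1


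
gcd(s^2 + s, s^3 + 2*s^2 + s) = s^2 + s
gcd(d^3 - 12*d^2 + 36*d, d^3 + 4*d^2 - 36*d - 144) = d - 6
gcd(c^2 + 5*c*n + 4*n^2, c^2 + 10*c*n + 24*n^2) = c + 4*n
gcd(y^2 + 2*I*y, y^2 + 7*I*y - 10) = y + 2*I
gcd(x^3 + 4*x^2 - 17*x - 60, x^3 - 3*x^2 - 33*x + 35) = x + 5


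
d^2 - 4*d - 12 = (d - 6)*(d + 2)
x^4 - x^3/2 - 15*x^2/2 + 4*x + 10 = (x - 2)^2*(x + 1)*(x + 5/2)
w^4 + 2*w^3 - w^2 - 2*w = w*(w - 1)*(w + 1)*(w + 2)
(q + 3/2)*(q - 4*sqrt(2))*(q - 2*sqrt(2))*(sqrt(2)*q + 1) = sqrt(2)*q^4 - 11*q^3 + 3*sqrt(2)*q^3/2 - 33*q^2/2 + 10*sqrt(2)*q^2 + 16*q + 15*sqrt(2)*q + 24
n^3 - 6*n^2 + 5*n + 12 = (n - 4)*(n - 3)*(n + 1)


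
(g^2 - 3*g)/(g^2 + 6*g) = (g - 3)/(g + 6)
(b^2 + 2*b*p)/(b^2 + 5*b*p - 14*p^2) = b*(b + 2*p)/(b^2 + 5*b*p - 14*p^2)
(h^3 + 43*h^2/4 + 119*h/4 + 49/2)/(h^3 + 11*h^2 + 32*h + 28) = (h + 7/4)/(h + 2)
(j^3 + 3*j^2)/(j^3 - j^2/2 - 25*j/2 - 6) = 2*j^2/(2*j^2 - 7*j - 4)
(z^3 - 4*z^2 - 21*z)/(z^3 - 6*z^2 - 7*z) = (z + 3)/(z + 1)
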